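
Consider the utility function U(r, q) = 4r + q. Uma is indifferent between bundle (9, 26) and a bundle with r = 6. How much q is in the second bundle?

U(9, 26) = 62.
Set U(6, q) = 62 and solve.
4·6 + q = 62 ⇒ q = 38 ⇒ q = 38.
Check: U(6, 38) = 62.

q = 38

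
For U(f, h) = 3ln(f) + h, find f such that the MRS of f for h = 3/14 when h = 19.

f = 14

MU_f = 3/f, MU_h = 1.
MRS = 3/f ÷ 1.
MRS depends only on f: 3/f = 3/14 ⇒ f = 3/(3/14) = 14.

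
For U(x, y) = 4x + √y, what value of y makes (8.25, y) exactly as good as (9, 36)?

U(9, 36) = 42.
Set U(8.25, y) = 42 and solve.
With x = 8.25: √y = 42 − 4·8.25 = 9, so √y = 9 and y = 81.
Check: U(8.25, 81) = 42.

y = 81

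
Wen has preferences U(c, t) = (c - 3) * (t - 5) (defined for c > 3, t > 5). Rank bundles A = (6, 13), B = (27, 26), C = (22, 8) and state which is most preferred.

Bundle B

Evaluate utility at each bundle:
U(A) = 24.
U(B) = 504.
U(C) = 57.
Highest utility is B, so B ≻ C ≻ A.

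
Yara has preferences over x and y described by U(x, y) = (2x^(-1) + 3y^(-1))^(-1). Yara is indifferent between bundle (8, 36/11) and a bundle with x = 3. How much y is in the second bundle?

U depends on (x, y) only through S = 2x^(-1) + 3y^(-1), so equal utility means equal S. At (8, 36/11): S = 7/6.
With x = 3: 2·3^(-1) = 2/3, so 3y^(-1) = 7/6 − 2/3 = 0.5, i.e. y^(-1) = 1/6.
Hence y = 1/(1/6) = 6.
Check: U(3, 6) = 0.8571.

y = 6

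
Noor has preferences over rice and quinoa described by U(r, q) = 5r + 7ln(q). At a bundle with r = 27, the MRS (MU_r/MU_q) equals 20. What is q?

MU_r = 5, MU_q = 7/q.
MRS = 5 ÷ (7/q).
MRS depends only on q: (5/7)·q = 20 ⇒ q = 20/(5/7) = 28.

q = 28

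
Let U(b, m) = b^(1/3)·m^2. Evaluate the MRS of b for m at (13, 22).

MU_b = 1/3·b^(-2/3)·m^2 and MU_m = 2·b^(1/3)·m.
MRS = MU_b/MU_m = (1/6)·m/b.
At (13, 22): MRS = 11/39.
That is, one extra unit of b is worth 11/39 units of m at the margin.

MRS = 11/39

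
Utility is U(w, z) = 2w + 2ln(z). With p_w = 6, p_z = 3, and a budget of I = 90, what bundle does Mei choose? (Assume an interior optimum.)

MU_w = 2, MU_z = 2/z.
MRS = 2 ÷ (2/z).
Tangency: set MRS = p_w/p_z = 6/3 = 2.
MRS depends only on z: z = 2 ⇒ z* = 2.
From the budget, 6·w = 90 − 3·2 = 84, so w* = 14.

w* = 14, z* = 2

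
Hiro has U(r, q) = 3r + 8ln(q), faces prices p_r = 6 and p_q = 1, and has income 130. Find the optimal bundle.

r* = 19, q* = 16

MU_r = 3, MU_q = 8/q.
MRS = 3 ÷ (8/q).
Tangency: set MRS = p_r/p_q = 6/1 = 6.
MRS depends only on q: 0.375·q = 6 ⇒ q* = 6/0.375 = 16.
From the budget, 6·r = 130 − 1·16 = 114, so r* = 19.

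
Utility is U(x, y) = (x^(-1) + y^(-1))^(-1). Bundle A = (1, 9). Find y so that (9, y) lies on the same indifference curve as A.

U depends on (x, y) only through S = x^(-1) + y^(-1), so equal utility means equal S. At (1, 9): S = 10/9.
With x = 9: 9^(-1) = 1/9, so y^(-1) = 10/9 − 1/9 = 1.
Hence y = 1/1 = 1.
Check: U(9, 1) = 0.9.

y = 1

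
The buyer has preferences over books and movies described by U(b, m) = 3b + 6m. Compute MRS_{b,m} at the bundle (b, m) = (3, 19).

MU_b = 3, MU_m = 6, so MRS = 3/6 = 0.5 at every bundle.
At (3, 19): MRS = 0.5.
So at (3, 19) the consumer would give up 0.5 units of m for one more unit of b.

MRS = 0.5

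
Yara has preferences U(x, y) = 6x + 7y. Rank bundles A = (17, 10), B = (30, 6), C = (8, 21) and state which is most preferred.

Bundle B

Evaluate utility at each bundle:
U(A) = 172.
U(B) = 222.
U(C) = 195.
Highest utility is B, so B ≻ C ≻ A.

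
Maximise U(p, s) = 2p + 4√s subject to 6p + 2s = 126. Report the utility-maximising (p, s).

MU_p = 2, MU_s = 4/(2√s).
MRS = 2 ÷ (4/(2√s)).
Tangency: set MRS = p_p/p_s = 6/2 = 3.
MRS depends only on s: √s = 3 ⇒ √s = 3 ⇒ s* = 9.
From the budget, 6·p = 126 − 2·9 = 108, so p* = 18.

p* = 18, s* = 9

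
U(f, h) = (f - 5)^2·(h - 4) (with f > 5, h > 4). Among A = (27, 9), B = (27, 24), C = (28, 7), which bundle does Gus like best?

Evaluate utility at each bundle:
U(A) = 2420.
U(B) = 9680.
U(C) = 1587.
Highest utility is B, so B ≻ A ≻ C.

Bundle B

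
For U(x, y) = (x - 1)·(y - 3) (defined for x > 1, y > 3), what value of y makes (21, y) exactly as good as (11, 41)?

U(11, 41) = 380.
Set U(21, y) = 380 and solve.
With x = 21: (21 − 1) = 20, so (y − 3) = 380/20 = 19.
So y = 3 + 19 = 22.
Check: U(21, 22) = 380.

y = 22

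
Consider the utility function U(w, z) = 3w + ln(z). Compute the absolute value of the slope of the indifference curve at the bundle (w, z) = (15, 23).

MRS = 69

MU_w = 3, MU_z = 1/z.
MRS = 3 ÷ (1/z).
At (15, 23): MRS = 69.
So at (15, 23) the consumer would give up 69 units of z for one more unit of w.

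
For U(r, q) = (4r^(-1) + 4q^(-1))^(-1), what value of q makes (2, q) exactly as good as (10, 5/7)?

U depends on (r, q) only through S = 4r^(-1) + 4q^(-1), so equal utility means equal S. At (10, 5/7): S = 6.
With r = 2: 4·2^(-1) = 2, so 4q^(-1) = 6 − 2 = 4, i.e. q^(-1) = 1.
Hence q = 1/1 = 1.
Check: U(2, 1) = 0.1667.

q = 1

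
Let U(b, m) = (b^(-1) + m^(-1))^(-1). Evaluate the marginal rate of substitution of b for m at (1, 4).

For CES with ρ = -1, MRS = (m/b)^2.
At (1, 4): MRS = 16.
That is, one extra unit of b is worth 16 units of m at the margin.

MRS = 16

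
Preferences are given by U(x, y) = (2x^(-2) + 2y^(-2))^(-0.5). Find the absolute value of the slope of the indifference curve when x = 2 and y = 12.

MRS = 216

For CES with ρ = -2, MRS = (y/x)^3.
At (2, 12): MRS = 216.
That is, one extra unit of x is worth 216 units of y at the margin.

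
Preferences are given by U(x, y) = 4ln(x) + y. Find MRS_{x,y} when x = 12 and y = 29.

MU_x = 4/x, MU_y = 1.
MRS = 4/x ÷ 1.
At (12, 29): MRS = 1/3.
The indifference curve has slope −1/3 at this bundle.

MRS = 1/3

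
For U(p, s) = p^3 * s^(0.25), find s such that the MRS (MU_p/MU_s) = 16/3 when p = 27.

s = 12

MU_p = 3·p^2·s^(0.25) and MU_s = 0.25·p^3·s^(-0.75).
MRS = MU_p/MU_s = (12)·s/p.
Substitute p = 27: MRS = s/2.25. Setting s/2.25 = 16/3 gives s = (16/3)·2.25 = 12.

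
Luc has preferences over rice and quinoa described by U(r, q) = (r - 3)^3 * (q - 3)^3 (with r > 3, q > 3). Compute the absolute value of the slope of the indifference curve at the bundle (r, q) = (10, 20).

MRS = 17/7

MU_r = 3·(r−3)^2·(q−3)^3, MU_q = 3·(r−3)^3·(q−3)^2.
MRS = (q−3)/(r−3).
At (10, 20): MRS = 17/7.
So at (10, 20) the consumer would give up 17/7 units of q for one more unit of r.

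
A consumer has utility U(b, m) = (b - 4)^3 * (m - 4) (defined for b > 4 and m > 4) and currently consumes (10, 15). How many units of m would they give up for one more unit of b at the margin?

MRS = 5.5

MU_b = 3·(b−4)^2·(m−4), MU_m = (b−4)^3.
MRS = (3/1)·(m−4)/(b−4).
At (10, 15): MRS = 5.5.
That is, one extra unit of b is worth 5.5 units of m at the margin.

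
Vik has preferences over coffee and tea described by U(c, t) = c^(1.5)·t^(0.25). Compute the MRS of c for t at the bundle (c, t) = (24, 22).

MU_c = 1.5·√c·t^(0.25) and MU_t = 0.25·c^(1.5)·t^(-0.75).
MRS = MU_c/MU_t = (6)·t/c.
At (24, 22): MRS = 5.5.
The indifference curve has slope −5.5 at this bundle.

MRS = 5.5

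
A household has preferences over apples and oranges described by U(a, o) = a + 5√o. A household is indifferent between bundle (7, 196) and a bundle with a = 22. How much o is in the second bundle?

o = 121

U(7, 196) = 77.
Set U(22, o) = 77 and solve.
With a = 22: 5√o = 77 − 22 = 55, so √o = 11 and o = 121.
Check: U(22, 121) = 77.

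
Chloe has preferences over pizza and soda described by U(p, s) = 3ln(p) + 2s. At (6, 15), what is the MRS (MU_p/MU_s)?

MU_p = 3/p, MU_s = 2.
MRS = 3/p ÷ 2.
At (6, 15): MRS = 0.25.
So at (6, 15) the consumer would give up 0.25 units of s for one more unit of p.

MRS = 0.25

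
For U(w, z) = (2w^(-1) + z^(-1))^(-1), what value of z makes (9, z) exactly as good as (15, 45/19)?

U depends on (w, z) only through S = 2w^(-1) + z^(-1), so equal utility means equal S. At (15, 45/19): S = 5/9.
With w = 9: 2·9^(-1) = 2/9, so z^(-1) = 5/9 − 2/9 = 1/3.
Hence z = 1/(1/3) = 3.
Check: U(9, 3) = 1.8.

z = 3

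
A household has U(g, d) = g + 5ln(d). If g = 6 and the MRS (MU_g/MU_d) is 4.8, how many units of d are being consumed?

MU_g = 1, MU_d = 5/d.
MRS = 1 ÷ (5/d).
MRS depends only on d: 0.2·d = 4.8 ⇒ d = 4.8/0.2 = 24.

d = 24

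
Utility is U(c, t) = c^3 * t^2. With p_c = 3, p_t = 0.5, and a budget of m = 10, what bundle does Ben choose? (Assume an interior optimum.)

c* = 2, t* = 8

MU_c = 3·c^2·t^2 and MU_t = 2·c^3·t.
MRS = MU_c/MU_t = (3/2)·t/c.
Tangency: set MRS = p_c/p_t = 3/0.5 = 6.
So (3/2)·t/c = 6, i.e. t = 4·c.
Substitute into the budget 3·c + 0.5·t = 10: 5·c = 10, so c* = 2.
Then t* = 4·2 = 8.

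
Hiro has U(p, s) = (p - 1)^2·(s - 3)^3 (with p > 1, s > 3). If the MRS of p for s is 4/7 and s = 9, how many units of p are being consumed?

p = 8

MU_p = 2·(p−1)·(s−3)^3, MU_s = 3·(p−1)^2·(s−3)^2.
MRS = (2/3)·(s−3)/(p−1).
Substitute s = 9: MRS = 4/(p − 1). Setting this equal to 4/7 gives p − 1 = 4/(4/7) = 7, so p = 8.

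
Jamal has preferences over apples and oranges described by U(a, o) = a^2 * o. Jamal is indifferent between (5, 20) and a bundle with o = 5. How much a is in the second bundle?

U(5, 20) = 500.
Set U(a, 5) = 500 and solve.
With o = 5: a^2 = 500/5 = 100; taking the square root, a = 10.
Check: U(10, 5) = 500.

a = 10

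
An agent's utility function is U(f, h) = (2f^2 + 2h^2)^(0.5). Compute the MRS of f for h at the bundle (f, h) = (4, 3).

For CES with ρ = 2, MRS = (h/f)^(-1).
At (4, 3): MRS = 4/3.
The indifference curve has slope −4/3 at this bundle.

MRS = 4/3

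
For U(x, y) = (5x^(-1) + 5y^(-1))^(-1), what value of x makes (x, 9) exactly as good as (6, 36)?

x = 12

U depends on (x, y) only through S = 5x^(-1) + 5y^(-1), so equal utility means equal S. At (6, 36): S = 35/36.
With y = 9: 5·9^(-1) = 5/9, so 5x^(-1) = 35/36 − 5/9 = 5/12, i.e. x^(-1) = 1/12.
Hence x = 1/(1/12) = 12.
Check: U(12, 9) = 1.0286.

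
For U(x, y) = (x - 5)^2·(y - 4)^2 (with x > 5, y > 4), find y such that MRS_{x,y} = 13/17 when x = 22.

MU_x = 2·(x−5)·(y−4)^2, MU_y = 2·(x−5)^2·(y−4).
MRS = (y−4)/(x−5).
Substitute x = 22: MRS = (y − 4)/17. Setting this equal to 13/17 gives y − 4 = (13/17)·17 = 13, so y = 17.

y = 17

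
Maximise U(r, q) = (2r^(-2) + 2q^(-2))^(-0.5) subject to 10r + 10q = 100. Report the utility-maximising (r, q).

For CES with ρ = -2, MRS = (q/r)^3.
Tangency: set MRS = p_r/p_q = 10/10 = 1.
So (q/r)^3 = 1; taking the cube root, q/r = 1, i.e. q = r.
Substitute into the budget 10·r + 10·q = 100: 20·r = 100, so r* = 5 and q* = 5.

r* = 5, q* = 5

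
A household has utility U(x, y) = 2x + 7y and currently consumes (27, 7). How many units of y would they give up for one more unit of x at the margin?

MU_x = 2, MU_y = 7, so MRS = 2/7 at every bundle.
At (27, 7): MRS = 2/7.
The indifference curve has slope −2/7 at this bundle.

MRS = 2/7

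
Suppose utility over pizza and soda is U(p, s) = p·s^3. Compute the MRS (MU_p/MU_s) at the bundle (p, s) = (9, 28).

MU_p = s^3 and MU_s = 3·p·s^2.
MRS = MU_p/MU_s = (1/3)·s/p.
At (9, 28): MRS = 28/27.
The indifference curve has slope −28/27 at this bundle.

MRS = 28/27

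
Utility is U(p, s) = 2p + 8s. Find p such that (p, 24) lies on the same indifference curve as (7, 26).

p = 15

U(7, 26) = 222.
Set U(p, 24) = 222 and solve.
2p + 8·24 = 222 ⇒ 2p = 30 ⇒ p = 15.
Check: U(15, 24) = 222.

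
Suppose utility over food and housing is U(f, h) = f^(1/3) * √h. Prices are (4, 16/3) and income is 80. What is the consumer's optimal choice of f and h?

MU_f = 1/3·f^(-2/3)·√h and MU_h = 0.5·f^(1/3)·h^(-0.5).
MRS = MU_f/MU_h = (2/3)·h/f.
Tangency: set MRS = p_f/p_h = 4/(16/3) = 0.75.
So (2/3)·h/f = 0.75, i.e. h = 1.125·f.
Substitute into the budget 4·f + (16/3)·h = 80: 10·f = 80, so f* = 8.
Then h* = 1.125·8 = 9.

f* = 8, h* = 9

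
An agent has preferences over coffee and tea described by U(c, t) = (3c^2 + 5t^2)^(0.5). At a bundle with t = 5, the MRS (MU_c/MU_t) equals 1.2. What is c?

For CES with ρ = 2, MRS = (3/5)·(t/c)^(-1).
Setting (3/5)·(5/c)^(-1) = 1.2 gives (5/c)^(-1) = 2, so 5/c = 0.5 and c = 10.

c = 10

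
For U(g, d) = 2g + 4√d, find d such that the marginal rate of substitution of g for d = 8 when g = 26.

d = 64

MU_g = 2, MU_d = 4/(2√d).
MRS = 2 ÷ (4/(2√d)).
MRS depends only on d: √d = 8 ⇒ √d = 8 ⇒ d = 64.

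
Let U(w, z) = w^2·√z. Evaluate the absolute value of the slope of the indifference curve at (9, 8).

MU_w = 2·w·√z and MU_z = 0.5·w^2·z^(-0.5).
MRS = MU_w/MU_z = (4)·z/w.
At (9, 8): MRS = 32/9.
The indifference curve has slope −32/9 at this bundle.

MRS = 32/9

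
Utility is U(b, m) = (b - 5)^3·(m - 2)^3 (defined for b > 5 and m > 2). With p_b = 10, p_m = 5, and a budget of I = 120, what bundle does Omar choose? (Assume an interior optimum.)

b* = 8, m* = 8

MU_b = 3·(b−5)^2·(m−2)^3, MU_m = 3·(b−5)^3·(m−2)^2.
MRS = (m−2)/(b−5).
Tangency: set MRS = p_b/p_m = 10/5 = 2.
So (m − 2)/(b − 5) = 2, i.e. (m − 2) = 2·(b − 5).
Rewrite the budget in excess-of-subsistence terms: 10·(b − 5) + 5·(m − 2) = 120 − 10·5 − 5·2 = 60.
Substituting, 20·(b − 5) = 60, so b − 5 = 3 and b* = 8.
Then m − 2 = 2·3 = 6, so m* = 8.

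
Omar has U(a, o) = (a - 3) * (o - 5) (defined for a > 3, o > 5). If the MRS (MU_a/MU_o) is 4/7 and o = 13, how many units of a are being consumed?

a = 17

MU_a = (o−5), MU_o = (a−3).
MRS = (o−5)/(a−3).
Substitute o = 13: MRS = 8/(a − 3). Setting this equal to 4/7 gives a − 3 = 8/(4/7) = 14, so a = 17.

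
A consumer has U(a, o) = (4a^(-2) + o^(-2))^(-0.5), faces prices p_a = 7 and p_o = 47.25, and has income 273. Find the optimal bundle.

For CES with ρ = -2, MRS = (4/1)·(o/a)^3.
Tangency: set MRS = p_a/p_o = 7/47.25 = 4/27.
So (o/a)^3 = 1/27; taking the cube root, o/a = 1/3, i.e. o = (1/3)·a.
Substitute into the budget 7·a + 47.25·o = 273: 22.75·a = 273, so a* = 12 and o* = (1/3)·12 = 4.

a* = 12, o* = 4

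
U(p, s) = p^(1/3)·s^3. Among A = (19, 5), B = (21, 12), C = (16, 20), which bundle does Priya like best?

Bundle C

Evaluate utility at each bundle:
U(A) = 333.550.
U(B) = 4767.421.
U(C) = 20158.737.
Highest utility is C, so C ≻ B ≻ A.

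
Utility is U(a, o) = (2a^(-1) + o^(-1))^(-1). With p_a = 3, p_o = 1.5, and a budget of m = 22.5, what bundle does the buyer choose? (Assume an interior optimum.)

For CES with ρ = -1, MRS = (2/1)·(o/a)^2.
Tangency: set MRS = p_a/p_o = 3/1.5 = 2.
So (o/a)^2 = 1; taking the square root, o/a = 1, i.e. o = a.
Substitute into the budget 3·a + 1.5·o = 22.5: 4.5·a = 22.5, so a* = 5 and o* = 5.

a* = 5, o* = 5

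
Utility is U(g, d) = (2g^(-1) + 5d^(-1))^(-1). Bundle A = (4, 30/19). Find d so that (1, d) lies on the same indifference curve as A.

d = 3

U depends on (g, d) only through S = 2g^(-1) + 5d^(-1), so equal utility means equal S. At (4, 30/19): S = 11/3.
With g = 1: 2·1^(-1) = 2, so 5d^(-1) = 11/3 − 2 = 5/3, i.e. d^(-1) = 1/3.
Hence d = 1/(1/3) = 3.
Check: U(1, 3) = 0.2727.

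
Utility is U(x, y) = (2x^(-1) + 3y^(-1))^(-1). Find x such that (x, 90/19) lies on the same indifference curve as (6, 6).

U depends on (x, y) only through S = 2x^(-1) + 3y^(-1), so equal utility means equal S. At (6, 6): S = 5/6.
With y = 90/19: 3·(90/19)^(-1) = 19/30, so 2x^(-1) = 5/6 − 19/30 = 0.2, i.e. x^(-1) = 0.1.
Hence x = 1/0.1 = 10.
Check: U(10, 90/19) = 1.2.

x = 10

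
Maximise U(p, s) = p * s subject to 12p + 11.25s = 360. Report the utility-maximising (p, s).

p* = 15, s* = 16

MU_p = s and MU_s = p.
MRS = MU_p/MU_s = s/p.
Tangency: set MRS = p_p/p_s = 12/11.25 = 16/15.
So s/p = 16/15, i.e. s = (16/15)·p.
Substitute into the budget 12·p + 11.25·s = 360: 24·p = 360, so p* = 15.
Then s* = (16/15)·15 = 16.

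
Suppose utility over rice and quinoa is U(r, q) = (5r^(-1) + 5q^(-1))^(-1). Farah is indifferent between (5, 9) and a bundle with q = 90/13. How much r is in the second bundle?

U depends on (r, q) only through S = 5r^(-1) + 5q^(-1), so equal utility means equal S. At (5, 9): S = 14/9.
With q = 90/13: 5·(90/13)^(-1) = 13/18, so 5r^(-1) = 14/9 − 13/18 = 5/6, i.e. r^(-1) = 1/6.
Hence r = 1/(1/6) = 6.
Check: U(6, 90/13) = 0.6429.

r = 6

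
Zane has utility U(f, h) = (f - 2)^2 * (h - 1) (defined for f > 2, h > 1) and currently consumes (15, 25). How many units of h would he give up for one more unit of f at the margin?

MU_f = 2·(f−2)·(h−1), MU_h = (f−2)^2.
MRS = (2/1)·(h−1)/(f−2).
At (15, 25): MRS = 48/13.
That is, one extra unit of f is worth 48/13 units of h at the margin.

MRS = 48/13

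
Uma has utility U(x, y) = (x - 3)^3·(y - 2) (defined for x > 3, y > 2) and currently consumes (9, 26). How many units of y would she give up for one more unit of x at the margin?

MRS = 12

MU_x = 3·(x−3)^2·(y−2), MU_y = (x−3)^3.
MRS = (3/1)·(y−2)/(x−3).
At (9, 26): MRS = 12.
That is, one extra unit of x is worth 12 units of y at the margin.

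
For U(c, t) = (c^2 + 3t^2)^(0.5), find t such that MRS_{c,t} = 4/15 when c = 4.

t = 5

For CES with ρ = 2, MRS = (1/3)·(t/c)^(-1).
Setting (1/3)·(t/4)^(-1) = 4/15 gives (t/4)^(-1) = 0.8, so t/4 = 1.25 and t = 5.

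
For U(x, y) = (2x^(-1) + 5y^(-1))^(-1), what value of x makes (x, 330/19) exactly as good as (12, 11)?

U depends on (x, y) only through S = 2x^(-1) + 5y^(-1), so equal utility means equal S. At (12, 11): S = 41/66.
With y = 330/19: 5·(330/19)^(-1) = 19/66, so 2x^(-1) = 41/66 − 19/66 = 1/3, i.e. x^(-1) = 1/6.
Hence x = 1/(1/6) = 6.
Check: U(6, 330/19) = 1.6098.

x = 6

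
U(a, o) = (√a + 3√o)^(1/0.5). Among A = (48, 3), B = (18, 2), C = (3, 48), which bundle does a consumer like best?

Evaluate utility at each bundle:
U(A) = 147.000.
U(B) = 72.000.
U(C) = 507.000.
Highest utility is C, so C ≻ A ≻ B.

Bundle C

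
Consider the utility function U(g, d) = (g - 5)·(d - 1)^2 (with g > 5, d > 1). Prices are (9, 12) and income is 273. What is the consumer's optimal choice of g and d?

MU_g = (d−1)^2, MU_d = 2·(g−5)·(d−1).
MRS = (1/2)·(d−1)/(g−5).
Tangency: set MRS = p_g/p_d = 9/12 = 0.75.
So (1/2)·(d − 1)/(g − 5) = 0.75, i.e. (d − 1) = 1.5·(g − 5).
Rewrite the budget in excess-of-subsistence terms: 9·(g − 5) + 12·(d − 1) = 273 − 9·5 − 12·1 = 216.
Substituting, 27·(g − 5) = 216, so g − 5 = 8 and g* = 13.
Then d − 1 = 1.5·8 = 12, so d* = 13.

g* = 13, d* = 13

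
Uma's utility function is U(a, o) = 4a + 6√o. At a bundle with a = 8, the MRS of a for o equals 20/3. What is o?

MU_a = 4, MU_o = 6/(2√o).
MRS = 4 ÷ (6/(2√o)).
MRS depends only on o: (4/3)·√o = 20/3 ⇒ √o = (20/3)/(4/3) = 5 ⇒ o = 25.

o = 25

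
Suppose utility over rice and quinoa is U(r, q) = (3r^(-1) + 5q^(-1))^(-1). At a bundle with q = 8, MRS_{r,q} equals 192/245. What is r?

For CES with ρ = -1, MRS = (3/5)·(q/r)^2.
Setting (3/5)·(8/r)^2 = 192/245 gives (8/r)^2 = 64/49, so 8/r = 8/7 and r = 7.

r = 7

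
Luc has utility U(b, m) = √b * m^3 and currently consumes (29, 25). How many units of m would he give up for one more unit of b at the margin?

MU_b = 0.5·b^(-0.5)·m^3 and MU_m = 3·√b·m^2.
MRS = MU_b/MU_m = (1/6)·m/b.
At (29, 25): MRS = 25/174.
So at (29, 25) the consumer would give up 25/174 units of m for one more unit of b.

MRS = 25/174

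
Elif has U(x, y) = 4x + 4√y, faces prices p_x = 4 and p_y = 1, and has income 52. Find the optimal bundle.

x* = 12, y* = 4

MU_x = 4, MU_y = 4/(2√y).
MRS = 4 ÷ (4/(2√y)).
Tangency: set MRS = p_x/p_y = 4/1 = 4.
MRS depends only on y: 2·√y = 4 ⇒ √y = 4/2 = 2 ⇒ y* = 4.
From the budget, 4·x = 52 − 1·4 = 48, so x* = 12.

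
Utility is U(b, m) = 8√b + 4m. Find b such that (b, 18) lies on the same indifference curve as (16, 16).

U(16, 16) = 96.
Set U(b, 18) = 96 and solve.
With m = 18: 8√b = 96 − 4·18 = 24, so √b = 3 and b = 9.
Check: U(9, 18) = 96.

b = 9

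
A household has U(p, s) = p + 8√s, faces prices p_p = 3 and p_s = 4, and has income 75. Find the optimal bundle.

p* = 13, s* = 9

MU_p = 1, MU_s = 8/(2√s).
MRS = 1 ÷ (8/(2√s)).
Tangency: set MRS = p_p/p_s = 3/4 = 0.75.
MRS depends only on s: 0.25·√s = 0.75 ⇒ √s = 0.75/0.25 = 3 ⇒ s* = 9.
From the budget, 3·p = 75 − 4·9 = 39, so p* = 13.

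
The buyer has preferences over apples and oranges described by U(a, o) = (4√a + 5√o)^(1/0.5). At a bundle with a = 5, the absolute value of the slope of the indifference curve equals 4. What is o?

o = 125

For CES with ρ = 0.5, MRS = (4/5)·√(o/a).
Setting (4/5)·√(o/5) = 4 gives √(o/5) = 5, so o/5 = 25 and o = 125.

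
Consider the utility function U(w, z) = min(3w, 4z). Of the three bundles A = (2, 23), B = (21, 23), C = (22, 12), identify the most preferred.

Bundle B

Evaluate utility at each bundle:
U(A) = 6.
U(B) = 63.
U(C) = 48.
Highest utility is B, so B ≻ C ≻ A.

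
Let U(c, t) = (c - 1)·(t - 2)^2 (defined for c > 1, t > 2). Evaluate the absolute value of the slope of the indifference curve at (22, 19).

MU_c = (t−2)^2, MU_t = 2·(c−1)·(t−2).
MRS = (1/2)·(t−2)/(c−1).
At (22, 19): MRS = 17/42.
The indifference curve has slope −17/42 at this bundle.

MRS = 17/42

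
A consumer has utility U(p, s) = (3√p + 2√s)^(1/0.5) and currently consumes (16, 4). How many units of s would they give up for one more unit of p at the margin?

For CES with ρ = 0.5, MRS = (3/2)·√(s/p).
At (16, 4): MRS = 0.75.
That is, one extra unit of p is worth 0.75 units of s at the margin.

MRS = 0.75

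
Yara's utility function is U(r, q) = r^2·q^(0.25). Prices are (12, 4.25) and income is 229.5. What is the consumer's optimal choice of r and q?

MU_r = 2·r·q^(0.25) and MU_q = 0.25·r^2·q^(-0.75).
MRS = MU_r/MU_q = (8)·q/r.
Tangency: set MRS = p_r/p_q = 12/4.25 = 48/17.
So (8)·q/r = 48/17, i.e. q = (6/17)·r.
Substitute into the budget 12·r + 4.25·q = 229.5: 13.5·r = 229.5, so r* = 17.
Then q* = (6/17)·17 = 6.

r* = 17, q* = 6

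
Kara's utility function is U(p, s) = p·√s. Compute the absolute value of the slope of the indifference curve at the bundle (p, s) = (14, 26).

MU_p = √s and MU_s = 0.5·p·s^(-0.5).
MRS = MU_p/MU_s = (2)·s/p.
At (14, 26): MRS = 26/7.
So at (14, 26) the consumer would give up 26/7 units of s for one more unit of p.

MRS = 26/7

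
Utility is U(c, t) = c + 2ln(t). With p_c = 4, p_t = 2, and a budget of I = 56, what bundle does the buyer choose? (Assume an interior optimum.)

MU_c = 1, MU_t = 2/t.
MRS = 1 ÷ (2/t).
Tangency: set MRS = p_c/p_t = 4/2 = 2.
MRS depends only on t: 0.5·t = 2 ⇒ t* = 2/0.5 = 4.
From the budget, 4·c = 56 − 2·4 = 48, so c* = 12.

c* = 12, t* = 4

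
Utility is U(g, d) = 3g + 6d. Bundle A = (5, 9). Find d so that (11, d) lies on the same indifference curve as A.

U(5, 9) = 69.
Set U(11, d) = 69 and solve.
3·11 + 6d = 69 ⇒ 6d = 36 ⇒ d = 6.
Check: U(11, 6) = 69.

d = 6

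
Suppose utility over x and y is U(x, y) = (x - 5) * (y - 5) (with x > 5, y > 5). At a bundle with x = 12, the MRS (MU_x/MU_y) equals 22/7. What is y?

y = 27

MU_x = (y−5), MU_y = (x−5).
MRS = (y−5)/(x−5).
Substitute x = 12: MRS = (y − 5)/7. Setting this equal to 22/7 gives y − 5 = (22/7)·7 = 22, so y = 27.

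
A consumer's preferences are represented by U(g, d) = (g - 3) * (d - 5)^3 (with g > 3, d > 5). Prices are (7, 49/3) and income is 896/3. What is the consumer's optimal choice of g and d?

MU_g = (d−5)^3, MU_d = 3·(g−3)·(d−5)^2.
MRS = (1/3)·(d−5)/(g−3).
Tangency: set MRS = p_g/p_d = 7/(49/3) = 3/7.
So (1/3)·(d − 5)/(g − 3) = 3/7, i.e. (d − 5) = (9/7)·(g − 3).
Rewrite the budget in excess-of-subsistence terms: 7·(g − 3) + (49/3)·(d − 5) = 896/3 − 7·3 − (49/3)·5 = 196.
Substituting, 28·(g − 3) = 196, so g − 3 = 7 and g* = 10.
Then d − 5 = (9/7)·7 = 9, so d* = 14.

g* = 10, d* = 14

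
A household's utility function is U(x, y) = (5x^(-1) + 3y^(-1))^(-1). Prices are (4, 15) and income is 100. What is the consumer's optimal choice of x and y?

x* = 10, y* = 4

For CES with ρ = -1, MRS = (5/3)·(y/x)^2.
Tangency: set MRS = p_x/p_y = 4/15.
So (y/x)^2 = 4/25; taking the square root, y/x = 0.4, i.e. y = 0.4·x.
Substitute into the budget 4·x + 15·y = 100: 10·x = 100, so x* = 10 and y* = 0.4·10 = 4.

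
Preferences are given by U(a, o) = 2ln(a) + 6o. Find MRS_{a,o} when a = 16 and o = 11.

MRS = 1/48

MU_a = 2/a, MU_o = 6.
MRS = 2/a ÷ 6.
At (16, 11): MRS = 1/48.
The indifference curve has slope −1/48 at this bundle.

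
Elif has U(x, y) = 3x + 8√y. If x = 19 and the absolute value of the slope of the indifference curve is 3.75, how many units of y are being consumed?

y = 25

MU_x = 3, MU_y = 8/(2√y).
MRS = 3 ÷ (8/(2√y)).
MRS depends only on y: 0.75·√y = 3.75 ⇒ √y = 3.75/0.75 = 5 ⇒ y = 25.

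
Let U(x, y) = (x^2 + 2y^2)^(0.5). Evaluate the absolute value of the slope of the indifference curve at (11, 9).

MRS = 11/18

For CES with ρ = 2, MRS = (1/2)·(y/x)^(-1).
At (11, 9): MRS = 11/18.
That is, one extra unit of x is worth 11/18 units of y at the margin.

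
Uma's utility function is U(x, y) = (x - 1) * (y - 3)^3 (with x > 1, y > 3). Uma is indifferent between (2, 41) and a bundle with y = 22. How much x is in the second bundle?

U(2, 41) = 54872.
Set U(x, 22) = 54872 and solve.
With y = 22: (22 − 3)^3 = 6859, so (x − 1) = 54872/6859 = 8.
So x = 1 + 8 = 9.
Check: U(9, 22) = 54872.

x = 9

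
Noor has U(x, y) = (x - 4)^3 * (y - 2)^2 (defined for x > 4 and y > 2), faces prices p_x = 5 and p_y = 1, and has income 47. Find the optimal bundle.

MU_x = 3·(x−4)^2·(y−2)^2, MU_y = 2·(x−4)^3·(y−2).
MRS = (3/2)·(y−2)/(x−4).
Tangency: set MRS = p_x/p_y = 5/1 = 5.
So (3/2)·(y − 2)/(x − 4) = 5, i.e. (y − 2) = (10/3)·(x − 4).
Rewrite the budget in excess-of-subsistence terms: 5·(x − 4) + 1·(y − 2) = 47 − 5·4 − 1·2 = 25.
Substituting, (25/3)·(x − 4) = 25, so x − 4 = 3 and x* = 7.
Then y − 2 = (10/3)·3 = 10, so y* = 12.

x* = 7, y* = 12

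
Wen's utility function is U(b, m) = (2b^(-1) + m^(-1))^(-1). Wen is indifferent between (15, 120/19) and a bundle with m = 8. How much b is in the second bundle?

U depends on (b, m) only through S = 2b^(-1) + m^(-1), so equal utility means equal S. At (15, 120/19): S = 7/24.
With m = 8: 8^(-1) = 0.125, so 2b^(-1) = 7/24 − 0.125 = 1/6, i.e. b^(-1) = 1/12.
Hence b = 1/(1/12) = 12.
Check: U(12, 8) = 3.4286.

b = 12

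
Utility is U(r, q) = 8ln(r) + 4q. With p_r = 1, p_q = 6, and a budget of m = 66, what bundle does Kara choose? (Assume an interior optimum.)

r* = 12, q* = 9

MU_r = 8/r, MU_q = 4.
MRS = 8/r ÷ 4.
Tangency: set MRS = p_r/p_q = 1/6.
MRS depends only on r: 2/r = 1/6 ⇒ r* = 2/(1/6) = 12.
From the budget, 6·q = 66 − 1·12 = 54, so q* = 9.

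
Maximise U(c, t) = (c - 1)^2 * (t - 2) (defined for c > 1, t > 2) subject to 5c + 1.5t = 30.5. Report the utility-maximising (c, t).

c* = 4, t* = 7

MU_c = 2·(c−1)·(t−2), MU_t = (c−1)^2.
MRS = (2/1)·(t−2)/(c−1).
Tangency: set MRS = p_c/p_t = 5/1.5 = 10/3.
So (2/1)·(t − 2)/(c − 1) = 10/3, i.e. (t − 2) = (5/3)·(c − 1).
Rewrite the budget in excess-of-subsistence terms: 5·(c − 1) + 1.5·(t − 2) = 30.5 − 5·1 − 1.5·2 = 22.5.
Substituting, 7.5·(c − 1) = 22.5, so c − 1 = 3 and c* = 4.
Then t − 2 = (5/3)·3 = 5, so t* = 7.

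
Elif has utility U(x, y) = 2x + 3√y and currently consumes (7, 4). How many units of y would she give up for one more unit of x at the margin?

MU_x = 2, MU_y = 3/(2√y).
MRS = 2 ÷ (3/(2√y)).
At (7, 4): MRS = 8/3.
So at (7, 4) the consumer would give up 8/3 units of y for one more unit of x.

MRS = 8/3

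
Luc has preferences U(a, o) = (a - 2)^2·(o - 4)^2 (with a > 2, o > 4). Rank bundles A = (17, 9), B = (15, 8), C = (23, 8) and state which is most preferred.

Bundle C

Evaluate utility at each bundle:
U(A) = 5625.
U(B) = 2704.
U(C) = 7056.
Highest utility is C, so C ≻ A ≻ B.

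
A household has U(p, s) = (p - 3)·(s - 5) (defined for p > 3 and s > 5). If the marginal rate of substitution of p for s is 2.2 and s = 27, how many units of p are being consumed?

MU_p = (s−5), MU_s = (p−3).
MRS = (s−5)/(p−3).
Substitute s = 27: MRS = 22/(p − 3). Setting this equal to 2.2 gives p − 3 = 22/2.2 = 10, so p = 13.

p = 13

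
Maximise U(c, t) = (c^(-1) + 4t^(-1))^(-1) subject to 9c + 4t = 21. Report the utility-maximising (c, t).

For CES with ρ = -1, MRS = (1/4)·(t/c)^2.
Tangency: set MRS = p_c/p_t = 9/4 = 2.25.
So (t/c)^2 = 9; taking the square root, t/c = 3, i.e. t = 3·c.
Substitute into the budget 9·c + 4·t = 21: 21·c = 21, so c* = 1 and t* = 3·1 = 3.

c* = 1, t* = 3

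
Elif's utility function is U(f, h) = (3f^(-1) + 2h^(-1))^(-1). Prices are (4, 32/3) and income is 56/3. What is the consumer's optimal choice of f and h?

For CES with ρ = -1, MRS = (3/2)·(h/f)^2.
Tangency: set MRS = p_f/p_h = 4/(32/3) = 0.375.
So (h/f)^2 = 0.25; taking the square root, h/f = 0.5, i.e. h = 0.5·f.
Substitute into the budget 4·f + (32/3)·h = 56/3: (28/3)·f = 56/3, so f* = 2 and h* = 0.5·2 = 1.

f* = 2, h* = 1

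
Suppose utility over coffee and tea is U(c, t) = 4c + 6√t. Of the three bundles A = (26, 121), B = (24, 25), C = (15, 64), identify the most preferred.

Bundle A

Evaluate utility at each bundle:
U(A) = 170.000.
U(B) = 126.000.
U(C) = 108.000.
Highest utility is A, so A ≻ B ≻ C.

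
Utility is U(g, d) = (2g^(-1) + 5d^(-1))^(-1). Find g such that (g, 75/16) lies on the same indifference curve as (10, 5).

g = 15

U depends on (g, d) only through S = 2g^(-1) + 5d^(-1), so equal utility means equal S. At (10, 5): S = 1.2.
With d = 75/16: 5·(75/16)^(-1) = 16/15, so 2g^(-1) = 1.2 − 16/15 = 2/15, i.e. g^(-1) = 1/15.
Hence g = 1/(1/15) = 15.
Check: U(15, 75/16) = 0.8333.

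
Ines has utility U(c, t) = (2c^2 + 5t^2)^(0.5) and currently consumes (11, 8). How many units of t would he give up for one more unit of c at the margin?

For CES with ρ = 2, MRS = (2/5)·(t/c)^(-1).
At (11, 8): MRS = 0.55.
That is, one extra unit of c is worth 0.55 units of t at the margin.

MRS = 0.55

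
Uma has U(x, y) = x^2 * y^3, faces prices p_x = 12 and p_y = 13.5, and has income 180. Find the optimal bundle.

MU_x = 2·x·y^3 and MU_y = 3·x^2·y^2.
MRS = MU_x/MU_y = (2/3)·y/x.
Tangency: set MRS = p_x/p_y = 12/13.5 = 8/9.
So (2/3)·y/x = 8/9, i.e. y = (4/3)·x.
Substitute into the budget 12·x + 13.5·y = 180: 30·x = 180, so x* = 6.
Then y* = (4/3)·6 = 8.

x* = 6, y* = 8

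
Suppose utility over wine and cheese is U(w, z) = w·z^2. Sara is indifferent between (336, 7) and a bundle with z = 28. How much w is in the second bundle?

w = 21

U(336, 7) = 16464.
Set U(w, 28) = 16464 and solve.
With z = 28: 28^2 = 784, so w = 16464/784 = 21.
Check: U(21, 28) = 16464.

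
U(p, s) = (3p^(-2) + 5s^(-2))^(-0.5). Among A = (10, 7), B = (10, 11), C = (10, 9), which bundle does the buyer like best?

Evaluate utility at each bundle:
U(A) = 2.752.
U(B) = 3.744.
U(C) = 3.302.
Highest utility is B, so B ≻ C ≻ A.

Bundle B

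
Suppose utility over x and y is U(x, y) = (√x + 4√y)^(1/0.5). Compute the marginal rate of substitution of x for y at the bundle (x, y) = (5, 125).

MRS = 1.25

For CES with ρ = 0.5, MRS = (1/4)·√(y/x).
At (5, 125): MRS = 1.25.
The indifference curve has slope −1.25 at this bundle.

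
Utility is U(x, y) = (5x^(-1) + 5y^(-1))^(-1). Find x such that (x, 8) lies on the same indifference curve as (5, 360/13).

x = 9

U depends on (x, y) only through S = 5x^(-1) + 5y^(-1), so equal utility means equal S. At (5, 360/13): S = 85/72.
With y = 8: 5·8^(-1) = 0.625, so 5x^(-1) = 85/72 − 0.625 = 5/9, i.e. x^(-1) = 1/9.
Hence x = 1/(1/9) = 9.
Check: U(9, 8) = 0.8471.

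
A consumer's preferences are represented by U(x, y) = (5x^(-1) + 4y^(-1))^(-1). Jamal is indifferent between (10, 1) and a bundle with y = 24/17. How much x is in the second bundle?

x = 3

U depends on (x, y) only through S = 5x^(-1) + 4y^(-1), so equal utility means equal S. At (10, 1): S = 4.5.
With y = 24/17: 4·(24/17)^(-1) = 17/6, so 5x^(-1) = 4.5 − 17/6 = 5/3, i.e. x^(-1) = 1/3.
Hence x = 1/(1/3) = 3.
Check: U(3, 24/17) = 0.2222.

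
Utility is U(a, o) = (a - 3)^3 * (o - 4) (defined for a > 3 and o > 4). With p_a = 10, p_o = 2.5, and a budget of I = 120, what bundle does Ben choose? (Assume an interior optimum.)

MU_a = 3·(a−3)^2·(o−4), MU_o = (a−3)^3.
MRS = (3/1)·(o−4)/(a−3).
Tangency: set MRS = p_a/p_o = 10/2.5 = 4.
So (3/1)·(o − 4)/(a − 3) = 4, i.e. (o − 4) = (4/3)·(a − 3).
Rewrite the budget in excess-of-subsistence terms: 10·(a − 3) + 2.5·(o − 4) = 120 − 10·3 − 2.5·4 = 80.
Substituting, (40/3)·(a − 3) = 80, so a − 3 = 6 and a* = 9.
Then o − 4 = (4/3)·6 = 8, so o* = 12.

a* = 9, o* = 12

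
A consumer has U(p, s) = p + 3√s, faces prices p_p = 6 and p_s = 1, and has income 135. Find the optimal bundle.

MU_p = 1, MU_s = 3/(2√s).
MRS = 1 ÷ (3/(2√s)).
Tangency: set MRS = p_p/p_s = 6/1 = 6.
MRS depends only on s: (2/3)·√s = 6 ⇒ √s = 6/(2/3) = 9 ⇒ s* = 81.
From the budget, 6·p = 135 − 1·81 = 54, so p* = 9.

p* = 9, s* = 81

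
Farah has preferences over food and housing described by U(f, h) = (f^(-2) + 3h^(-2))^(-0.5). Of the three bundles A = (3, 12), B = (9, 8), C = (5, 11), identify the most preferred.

Bundle B

Evaluate utility at each bundle:
U(A) = 2.753.
U(B) = 4.109.
U(C) = 3.929.
Highest utility is B, so B ≻ C ≻ A.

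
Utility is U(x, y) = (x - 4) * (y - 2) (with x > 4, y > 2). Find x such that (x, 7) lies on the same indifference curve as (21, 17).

U(21, 17) = 255.
Set U(x, 7) = 255 and solve.
With y = 7: (7 − 2) = 5, so (x − 4) = 255/5 = 51.
So x = 4 + 51 = 55.
Check: U(55, 7) = 255.

x = 55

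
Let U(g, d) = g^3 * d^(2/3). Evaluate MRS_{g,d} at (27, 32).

MU_g = 3·g^2·d^(2/3) and MU_d = 2/3·g^3·d^(-1/3).
MRS = MU_g/MU_d = (4.5)·d/g.
At (27, 32): MRS = 16/3.
That is, one extra unit of g is worth 16/3 units of d at the margin.

MRS = 16/3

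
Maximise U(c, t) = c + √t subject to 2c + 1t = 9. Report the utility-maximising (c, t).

MU_c = 1, MU_t = 1/(2√t).
MRS = 1 ÷ (1/(2√t)).
Tangency: set MRS = p_c/p_t = 2/1 = 2.
MRS depends only on t: 2·√t = 2 ⇒ √t = 2/2 = 1 ⇒ t* = 1.
From the budget, 2·c = 9 − 1·1 = 8, so c* = 4.

c* = 4, t* = 1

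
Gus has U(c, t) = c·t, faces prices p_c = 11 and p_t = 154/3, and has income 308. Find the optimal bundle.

c* = 14, t* = 3

MU_c = t and MU_t = c.
MRS = MU_c/MU_t = t/c.
Tangency: set MRS = p_c/p_t = 11/(154/3) = 3/14.
So t/c = 3/14, i.e. t = (3/14)·c.
Substitute into the budget 11·c + (154/3)·t = 308: 22·c = 308, so c* = 14.
Then t* = (3/14)·14 = 3.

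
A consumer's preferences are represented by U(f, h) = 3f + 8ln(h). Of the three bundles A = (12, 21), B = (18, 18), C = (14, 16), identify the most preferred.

Bundle B

Evaluate utility at each bundle:
U(A) = 60.356.
U(B) = 77.123.
U(C) = 64.181.
Highest utility is B, so B ≻ C ≻ A.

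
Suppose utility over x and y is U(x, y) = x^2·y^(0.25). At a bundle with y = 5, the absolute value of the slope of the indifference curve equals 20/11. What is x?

MU_x = 2·x·y^(0.25) and MU_y = 0.25·x^2·y^(-0.75).
MRS = MU_x/MU_y = (8)·y/x.
Substitute y = 5: MRS = 40/x. Setting 40/x = 20/11 gives x = 40/(20/11) = 22.

x = 22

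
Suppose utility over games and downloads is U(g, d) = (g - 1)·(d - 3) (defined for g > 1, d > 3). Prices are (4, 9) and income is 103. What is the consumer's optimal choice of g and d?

MU_g = (d−3), MU_d = (g−1).
MRS = (d−3)/(g−1).
Tangency: set MRS = p_g/p_d = 4/9.
So (d − 3)/(g − 1) = 4/9, i.e. (d − 3) = (4/9)·(g − 1).
Rewrite the budget in excess-of-subsistence terms: 4·(g − 1) + 9·(d − 3) = 103 − 4·1 − 9·3 = 72.
Substituting, 8·(g − 1) = 72, so g − 1 = 9 and g* = 10.
Then d − 3 = (4/9)·9 = 4, so d* = 7.

g* = 10, d* = 7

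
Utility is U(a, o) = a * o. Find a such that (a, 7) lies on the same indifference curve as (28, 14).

a = 56

U(28, 14) = 392.
Set U(a, 7) = 392 and solve.
With o = 7: a = 392/7 = 56.
Check: U(56, 7) = 392.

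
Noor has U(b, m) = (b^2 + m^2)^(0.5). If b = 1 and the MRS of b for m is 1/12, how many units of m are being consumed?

For CES with ρ = 2, MRS = (m/b)^(-1).
Setting (m/1)^(-1) = 1/12 gives m/1 = 12 and m = 12.

m = 12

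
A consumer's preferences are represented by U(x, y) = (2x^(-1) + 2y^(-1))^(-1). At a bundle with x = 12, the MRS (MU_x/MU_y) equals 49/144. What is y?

For CES with ρ = -1, MRS = (y/x)^2.
Setting (y/12)^2 = 49/144 gives y/12 = 7/12 and y = 7.

y = 7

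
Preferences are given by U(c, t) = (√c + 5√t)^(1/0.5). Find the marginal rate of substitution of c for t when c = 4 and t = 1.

MRS = 0.1

For CES with ρ = 0.5, MRS = (1/5)·√(t/c).
At (4, 1): MRS = 0.1.
The indifference curve has slope −0.1 at this bundle.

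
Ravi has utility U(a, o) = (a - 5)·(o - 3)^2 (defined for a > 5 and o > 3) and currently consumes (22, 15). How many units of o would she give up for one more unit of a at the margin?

MU_a = (o−3)^2, MU_o = 2·(a−5)·(o−3).
MRS = (1/2)·(o−3)/(a−5).
At (22, 15): MRS = 6/17.
So at (22, 15) the consumer would give up 6/17 units of o for one more unit of a.

MRS = 6/17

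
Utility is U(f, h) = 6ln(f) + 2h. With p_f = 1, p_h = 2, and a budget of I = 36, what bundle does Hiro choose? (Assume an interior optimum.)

f* = 6, h* = 15

MU_f = 6/f, MU_h = 2.
MRS = 6/f ÷ 2.
Tangency: set MRS = p_f/p_h = 1/2 = 0.5.
MRS depends only on f: 3/f = 0.5 ⇒ f* = 3/0.5 = 6.
From the budget, 2·h = 36 − 1·6 = 30, so h* = 15.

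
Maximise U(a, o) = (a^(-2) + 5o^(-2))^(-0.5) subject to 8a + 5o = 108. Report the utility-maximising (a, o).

a* = 6, o* = 12

For CES with ρ = -2, MRS = (1/5)·(o/a)^3.
Tangency: set MRS = p_a/p_o = 8/5 = 1.6.
So (o/a)^3 = 8; taking the cube root, o/a = 2, i.e. o = 2·a.
Substitute into the budget 8·a + 5·o = 108: 18·a = 108, so a* = 6 and o* = 2·6 = 12.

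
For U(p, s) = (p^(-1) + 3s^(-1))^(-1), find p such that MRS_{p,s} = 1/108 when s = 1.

p = 6

For CES with ρ = -1, MRS = (1/3)·(s/p)^2.
Setting (1/3)·(1/p)^2 = 1/108 gives (1/p)^2 = 1/36, so 1/p = 1/6 and p = 6.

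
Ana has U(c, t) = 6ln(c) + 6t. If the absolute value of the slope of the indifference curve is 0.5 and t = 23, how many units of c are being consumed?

MU_c = 6/c, MU_t = 6.
MRS = 6/c ÷ 6.
MRS depends only on c: 1/c = 0.5 ⇒ c = 1/0.5 = 2.

c = 2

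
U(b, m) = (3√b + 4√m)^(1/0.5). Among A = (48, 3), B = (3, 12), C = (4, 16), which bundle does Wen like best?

Evaluate utility at each bundle:
U(A) = 768.000.
U(B) = 363.000.
U(C) = 484.000.
Highest utility is A, so A ≻ C ≻ B.

Bundle A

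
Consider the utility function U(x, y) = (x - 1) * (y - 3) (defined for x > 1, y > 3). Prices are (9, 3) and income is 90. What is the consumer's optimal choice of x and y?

x* = 5, y* = 15

MU_x = (y−3), MU_y = (x−1).
MRS = (y−3)/(x−1).
Tangency: set MRS = p_x/p_y = 9/3 = 3.
So (y − 3)/(x − 1) = 3, i.e. (y − 3) = 3·(x − 1).
Rewrite the budget in excess-of-subsistence terms: 9·(x − 1) + 3·(y − 3) = 90 − 9·1 − 3·3 = 72.
Substituting, 18·(x − 1) = 72, so x − 1 = 4 and x* = 5.
Then y − 3 = 3·4 = 12, so y* = 15.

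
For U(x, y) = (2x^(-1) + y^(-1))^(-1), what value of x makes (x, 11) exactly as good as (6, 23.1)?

x = 7

U depends on (x, y) only through S = 2x^(-1) + y^(-1), so equal utility means equal S. At (6, 23.1): S = 29/77.
With y = 11: 11^(-1) = 1/11, so 2x^(-1) = 29/77 − 1/11 = 2/7, i.e. x^(-1) = 1/7.
Hence x = 1/(1/7) = 7.
Check: U(7, 11) = 2.6552.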